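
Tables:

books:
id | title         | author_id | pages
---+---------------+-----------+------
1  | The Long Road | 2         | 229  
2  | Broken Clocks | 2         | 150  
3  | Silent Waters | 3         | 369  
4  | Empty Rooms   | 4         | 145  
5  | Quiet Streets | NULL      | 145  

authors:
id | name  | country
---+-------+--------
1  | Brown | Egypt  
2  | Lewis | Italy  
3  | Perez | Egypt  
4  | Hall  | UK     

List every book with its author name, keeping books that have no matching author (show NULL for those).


LEFT JOIN keeps every row from books (the left table); where author_id has no match in authors, the author columns become NULL. Walk through each book:
  - book 1 (The Long Road): author_id=2 -> matches Lewis
  - book 2 (Broken Clocks): author_id=2 -> matches Lewis
  - book 3 (Silent Waters): author_id=3 -> matches Perez
  - book 4 (Empty Rooms): author_id=4 -> matches Hall
  - book 5 (Quiet Streets): author_id=NULL, no match -> kept with NULL
All 5 rows appear; 1 has NULL author.

SQL:
SELECT a.title, b.name AS author
FROM books a
LEFT JOIN authors b ON a.author_id = b.id

Result:
title         | author
--------------+-------
The Long Road | Lewis 
Broken Clocks | Lewis 
Silent Waters | Perez 
Empty Rooms   | Hall  
Quiet Streets | NULL  


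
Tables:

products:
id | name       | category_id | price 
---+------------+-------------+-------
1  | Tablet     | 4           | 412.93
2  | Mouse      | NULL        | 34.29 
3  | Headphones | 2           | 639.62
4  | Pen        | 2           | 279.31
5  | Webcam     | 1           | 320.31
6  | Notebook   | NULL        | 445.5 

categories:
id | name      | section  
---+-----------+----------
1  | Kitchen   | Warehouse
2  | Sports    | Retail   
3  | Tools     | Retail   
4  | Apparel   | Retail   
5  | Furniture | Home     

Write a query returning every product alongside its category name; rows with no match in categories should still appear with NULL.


LEFT JOIN keeps every row from products (the left table); where category_id has no match in categories, the category columns become NULL. Walk through each product:
  - product 1 (Tablet): category_id=4 -> matches Apparel
  - product 2 (Mouse): category_id=NULL, no match -> kept with NULL
  - product 3 (Headphones): category_id=2 -> matches Sports
  - product 4 (Pen): category_id=2 -> matches Sports
  - product 5 (Webcam): category_id=1 -> matches Kitchen
  - product 6 (Notebook): category_id=NULL, no match -> kept with NULL
All 6 rows appear; 2 have NULL category.

SQL:
SELECT a.name, b.name AS category
FROM products a
LEFT JOIN categories b ON a.category_id = b.id

Result:
name       | category
-----------+---------
Tablet     | Apparel 
Mouse      | NULL    
Headphones | Sports  
Pen        | Sports  
Webcam     | Kitchen 
Notebook   | NULL    


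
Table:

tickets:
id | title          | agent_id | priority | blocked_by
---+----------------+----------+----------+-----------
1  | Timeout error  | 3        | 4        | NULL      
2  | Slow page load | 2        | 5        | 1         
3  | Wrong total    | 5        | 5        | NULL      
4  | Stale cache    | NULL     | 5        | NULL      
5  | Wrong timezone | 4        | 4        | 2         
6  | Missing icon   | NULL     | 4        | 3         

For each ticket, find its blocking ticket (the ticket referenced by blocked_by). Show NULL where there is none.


This is a self-join: tickets is joined to a second copy of itself, matching each row's blocked_by to another row's id. Use LEFT JOIN so rows with blocked_by=NULL are kept.
  - ticket 1 (Timeout error): blocked_by=NULL -> NULL
  - ticket 2 (Slow page load): blocked_by=1 -> Timeout error
  - ticket 3 (Wrong total): blocked_by=NULL -> NULL
  - ticket 4 (Stale cache): blocked_by=NULL -> NULL
  - ticket 5 (Wrong timezone): blocked_by=2 -> Slow page load
  - ticket 6 (Missing icon): blocked_by=3 -> Wrong total

SQL:
SELECT a.title AS item, b.title AS blocked_by
FROM tickets a
LEFT JOIN tickets b ON a.blocked_by = b.id

Result:
item           | blocked_by    
---------------+---------------
Timeout error  | NULL          
Slow page load | Timeout error 
Wrong total    | NULL          
Stale cache    | NULL          
Wrong timezone | Slow page load
Missing icon   | Wrong total   


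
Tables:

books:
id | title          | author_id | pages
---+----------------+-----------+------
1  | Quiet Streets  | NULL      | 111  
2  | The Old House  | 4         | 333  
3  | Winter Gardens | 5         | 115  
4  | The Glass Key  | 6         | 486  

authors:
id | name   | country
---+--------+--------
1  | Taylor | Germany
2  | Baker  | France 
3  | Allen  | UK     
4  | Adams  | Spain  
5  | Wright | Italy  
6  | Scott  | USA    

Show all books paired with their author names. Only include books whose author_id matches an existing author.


INNER JOIN keeps only books rows whose author_id matches an id in authors. Walk through each book:
  - book 1 (Quiet Streets): author_id=NULL, no match -> dropped
  - book 2 (The Old House): author_id=4 -> matches Adams
  - book 3 (Winter Gardens): author_id=5 -> matches Wright
  - book 4 (The Glass Key): author_id=6 -> matches Scott
So 1 of 4 rows is dropped.

SQL:
SELECT a.title, b.name AS author
FROM books a
INNER JOIN authors b ON a.author_id = b.id

Result:
title          | author
---------------+-------
The Old House  | Adams 
Winter Gardens | Wright
The Glass Key  | Scott 


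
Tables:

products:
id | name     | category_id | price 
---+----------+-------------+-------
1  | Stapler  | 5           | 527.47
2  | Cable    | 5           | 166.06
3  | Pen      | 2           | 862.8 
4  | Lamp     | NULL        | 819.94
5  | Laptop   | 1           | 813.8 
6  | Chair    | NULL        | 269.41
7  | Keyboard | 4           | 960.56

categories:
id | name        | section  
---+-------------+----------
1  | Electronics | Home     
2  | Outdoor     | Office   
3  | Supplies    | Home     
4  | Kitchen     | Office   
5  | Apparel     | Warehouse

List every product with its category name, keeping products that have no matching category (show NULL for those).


LEFT JOIN keeps every row from products (the left table); where category_id has no match in categories, the category columns become NULL. Walk through each product:
  - product 1 (Stapler): category_id=5 -> matches Apparel
  - product 2 (Cable): category_id=5 -> matches Apparel
  - product 3 (Pen): category_id=2 -> matches Outdoor
  - product 4 (Lamp): category_id=NULL, no match -> kept with NULL
  - product 5 (Laptop): category_id=1 -> matches Electronics
  - product 6 (Chair): category_id=NULL, no match -> kept with NULL
  - product 7 (Keyboard): category_id=4 -> matches Kitchen
All 7 rows appear; 2 have NULL category.

SQL:
SELECT a.name, b.name AS category
FROM products a
LEFT JOIN categories b ON a.category_id = b.id

Result:
name     | category   
---------+------------
Stapler  | Apparel    
Cable    | Apparel    
Pen      | Outdoor    
Lamp     | NULL       
Laptop   | Electronics
Chair    | NULL       
Keyboard | Kitchen    


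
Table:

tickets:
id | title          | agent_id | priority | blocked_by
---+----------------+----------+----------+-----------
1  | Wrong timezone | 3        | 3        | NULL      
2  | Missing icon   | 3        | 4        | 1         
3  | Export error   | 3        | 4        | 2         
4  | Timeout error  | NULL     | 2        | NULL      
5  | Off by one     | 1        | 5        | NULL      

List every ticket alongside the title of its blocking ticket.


This is a self-join: tickets is joined to a second copy of itself, matching each row's blocked_by to another row's id. Use LEFT JOIN so rows with blocked_by=NULL are kept.
  - ticket 1 (Wrong timezone): blocked_by=NULL -> NULL
  - ticket 2 (Missing icon): blocked_by=1 -> Wrong timezone
  - ticket 3 (Export error): blocked_by=2 -> Missing icon
  - ticket 4 (Timeout error): blocked_by=NULL -> NULL
  - ticket 5 (Off by one): blocked_by=NULL -> NULL

SQL:
SELECT a.title AS item, b.title AS blocked_by
FROM tickets a
LEFT JOIN tickets b ON a.blocked_by = b.id

Result:
item           | blocked_by    
---------------+---------------
Wrong timezone | NULL          
Missing icon   | Wrong timezone
Export error   | Missing icon  
Timeout error  | NULL          
Off by one     | NULL          


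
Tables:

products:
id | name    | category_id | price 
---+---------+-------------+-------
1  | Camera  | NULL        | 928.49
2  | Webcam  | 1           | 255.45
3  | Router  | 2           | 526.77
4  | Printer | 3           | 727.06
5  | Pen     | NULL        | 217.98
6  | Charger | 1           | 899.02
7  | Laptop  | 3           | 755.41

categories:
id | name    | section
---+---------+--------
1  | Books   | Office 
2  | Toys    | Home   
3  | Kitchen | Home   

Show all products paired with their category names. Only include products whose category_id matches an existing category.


INNER JOIN keeps only products rows whose category_id matches an id in categories. Walk through each product:
  - product 1 (Camera): category_id=NULL, no match -> dropped
  - product 2 (Webcam): category_id=1 -> matches Books
  - product 3 (Router): category_id=2 -> matches Toys
  - product 4 (Printer): category_id=3 -> matches Kitchen
  - product 5 (Pen): category_id=NULL, no match -> dropped
  - product 6 (Charger): category_id=1 -> matches Books
  - product 7 (Laptop): category_id=3 -> matches Kitchen
So 2 of 7 rows are dropped.

SQL:
SELECT a.name, b.name AS category
FROM products a
INNER JOIN categories b ON a.category_id = b.id

Result:
name    | category
--------+---------
Webcam  | Books   
Router  | Toys    
Printer | Kitchen 
Charger | Books   
Laptop  | Kitchen 


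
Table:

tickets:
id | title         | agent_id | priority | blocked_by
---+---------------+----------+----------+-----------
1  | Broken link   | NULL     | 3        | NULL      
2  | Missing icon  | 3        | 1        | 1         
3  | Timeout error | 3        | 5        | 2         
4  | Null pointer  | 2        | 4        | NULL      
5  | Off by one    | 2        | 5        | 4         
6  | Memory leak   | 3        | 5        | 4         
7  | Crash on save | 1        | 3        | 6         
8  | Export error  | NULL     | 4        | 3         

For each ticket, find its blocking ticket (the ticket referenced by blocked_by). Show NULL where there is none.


This is a self-join: tickets is joined to a second copy of itself, matching each row's blocked_by to another row's id. Use LEFT JOIN so rows with blocked_by=NULL are kept.
  - ticket 1 (Broken link): blocked_by=NULL -> NULL
  - ticket 2 (Missing icon): blocked_by=1 -> Broken link
  - ticket 3 (Timeout error): blocked_by=2 -> Missing icon
  - ticket 4 (Null pointer): blocked_by=NULL -> NULL
  - ticket 5 (Off by one): blocked_by=4 -> Null pointer
  - ticket 6 (Memory leak): blocked_by=4 -> Null pointer
  - ticket 7 (Crash on save): blocked_by=6 -> Memory leak
  - ticket 8 (Export error): blocked_by=3 -> Timeout error

SQL:
SELECT a.title AS item, b.title AS blocked_by
FROM tickets a
LEFT JOIN tickets b ON a.blocked_by = b.id

Result:
item          | blocked_by   
--------------+--------------
Broken link   | NULL         
Missing icon  | Broken link  
Timeout error | Missing icon 
Null pointer  | NULL         
Off by one    | Null pointer 
Memory leak   | Null pointer 
Crash on save | Memory leak  
Export error  | Timeout error


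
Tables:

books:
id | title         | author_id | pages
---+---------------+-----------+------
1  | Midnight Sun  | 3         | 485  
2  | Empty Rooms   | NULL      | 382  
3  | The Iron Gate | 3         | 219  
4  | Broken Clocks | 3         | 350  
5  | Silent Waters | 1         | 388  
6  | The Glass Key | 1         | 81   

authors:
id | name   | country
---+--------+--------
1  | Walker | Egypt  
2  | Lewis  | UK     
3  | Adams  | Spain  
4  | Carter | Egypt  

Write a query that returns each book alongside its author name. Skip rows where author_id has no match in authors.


INNER JOIN keeps only books rows whose author_id matches an id in authors. Walk through each book:
  - book 1 (Midnight Sun): author_id=3 -> matches Adams
  - book 2 (Empty Rooms): author_id=NULL, no match -> dropped
  - book 3 (The Iron Gate): author_id=3 -> matches Adams
  - book 4 (Broken Clocks): author_id=3 -> matches Adams
  - book 5 (Silent Waters): author_id=1 -> matches Walker
  - book 6 (The Glass Key): author_id=1 -> matches Walker
So 1 of 6 rows is dropped.

SQL:
SELECT a.title, b.name AS author
FROM books a
INNER JOIN authors b ON a.author_id = b.id

Result:
title         | author
--------------+-------
Midnight Sun  | Adams 
The Iron Gate | Adams 
Broken Clocks | Adams 
Silent Waters | Walker
The Glass Key | Walker


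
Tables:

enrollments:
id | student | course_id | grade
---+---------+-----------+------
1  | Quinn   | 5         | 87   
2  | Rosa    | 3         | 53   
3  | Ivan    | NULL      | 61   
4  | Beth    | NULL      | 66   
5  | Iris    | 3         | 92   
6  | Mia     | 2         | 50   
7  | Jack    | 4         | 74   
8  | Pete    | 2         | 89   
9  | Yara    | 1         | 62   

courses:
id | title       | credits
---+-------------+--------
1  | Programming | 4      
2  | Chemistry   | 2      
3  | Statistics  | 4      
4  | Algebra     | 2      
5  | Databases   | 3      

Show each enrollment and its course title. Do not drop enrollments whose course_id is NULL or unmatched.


LEFT JOIN keeps every row from enrollments (the left table); where course_id has no match in courses, the course columns become NULL. Walk through each enrollment:
  - enrollment 1 (Quinn): course_id=5 -> matches Databases
  - enrollment 2 (Rosa): course_id=3 -> matches Statistics
  - enrollment 3 (Ivan): course_id=NULL, no match -> kept with NULL
  - enrollment 4 (Beth): course_id=NULL, no match -> kept with NULL
  - enrollment 5 (Iris): course_id=3 -> matches Statistics
  - enrollment 6 (Mia): course_id=2 -> matches Chemistry
  - enrollment 7 (Jack): course_id=4 -> matches Algebra
  - enrollment 8 (Pete): course_id=2 -> matches Chemistry
  - enrollment 9 (Yara): course_id=1 -> matches Programming
All 9 rows appear; 2 have NULL course.

SQL:
SELECT a.student, b.title AS course
FROM enrollments a
LEFT JOIN courses b ON a.course_id = b.id

Result:
student | course     
--------+------------
Quinn   | Databases  
Rosa    | Statistics 
Ivan    | NULL       
Beth    | NULL       
Iris    | Statistics 
Mia     | Chemistry  
Jack    | Algebra    
Pete    | Chemistry  
Yara    | Programming


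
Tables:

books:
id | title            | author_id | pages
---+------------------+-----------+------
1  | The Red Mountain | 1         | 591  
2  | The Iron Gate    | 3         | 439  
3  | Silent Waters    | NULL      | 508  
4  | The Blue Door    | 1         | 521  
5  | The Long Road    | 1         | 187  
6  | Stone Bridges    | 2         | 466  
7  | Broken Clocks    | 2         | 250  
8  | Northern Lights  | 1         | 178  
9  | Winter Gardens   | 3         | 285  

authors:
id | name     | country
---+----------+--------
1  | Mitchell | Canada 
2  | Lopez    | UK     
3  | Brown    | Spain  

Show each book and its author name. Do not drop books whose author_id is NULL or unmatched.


LEFT JOIN keeps every row from books (the left table); where author_id has no match in authors, the author columns become NULL. Walk through each book:
  - book 1 (The Red Mountain): author_id=1 -> matches Mitchell
  - book 2 (The Iron Gate): author_id=3 -> matches Brown
  - book 3 (Silent Waters): author_id=NULL, no match -> kept with NULL
  - book 4 (The Blue Door): author_id=1 -> matches Mitchell
  - book 5 (The Long Road): author_id=1 -> matches Mitchell
  - book 6 (Stone Bridges): author_id=2 -> matches Lopez
  - book 7 (Broken Clocks): author_id=2 -> matches Lopez
  - book 8 (Northern Lights): author_id=1 -> matches Mitchell
  - book 9 (Winter Gardens): author_id=3 -> matches Brown
All 9 rows appear; 1 has NULL author.

SQL:
SELECT a.title, b.name AS author
FROM books a
LEFT JOIN authors b ON a.author_id = b.id

Result:
title            | author  
-----------------+---------
The Red Mountain | Mitchell
The Iron Gate    | Brown   
Silent Waters    | NULL    
The Blue Door    | Mitchell
The Long Road    | Mitchell
Stone Bridges    | Lopez   
Broken Clocks    | Lopez   
Northern Lights  | Mitchell
Winter Gardens   | Brown   


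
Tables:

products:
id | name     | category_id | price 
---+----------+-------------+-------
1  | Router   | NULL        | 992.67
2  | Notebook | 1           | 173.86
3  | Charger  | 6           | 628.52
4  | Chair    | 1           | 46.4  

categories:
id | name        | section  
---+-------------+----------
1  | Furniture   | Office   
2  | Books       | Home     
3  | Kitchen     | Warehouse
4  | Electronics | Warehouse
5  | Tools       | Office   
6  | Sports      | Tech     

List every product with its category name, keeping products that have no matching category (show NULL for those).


LEFT JOIN keeps every row from products (the left table); where category_id has no match in categories, the category columns become NULL. Walk through each product:
  - product 1 (Router): category_id=NULL, no match -> kept with NULL
  - product 2 (Notebook): category_id=1 -> matches Furniture
  - product 3 (Charger): category_id=6 -> matches Sports
  - product 4 (Chair): category_id=1 -> matches Furniture
All 4 rows appear; 1 has NULL category.

SQL:
SELECT a.name, b.name AS category
FROM products a
LEFT JOIN categories b ON a.category_id = b.id

Result:
name     | category 
---------+----------
Router   | NULL     
Notebook | Furniture
Charger  | Sports   
Chair    | Furniture


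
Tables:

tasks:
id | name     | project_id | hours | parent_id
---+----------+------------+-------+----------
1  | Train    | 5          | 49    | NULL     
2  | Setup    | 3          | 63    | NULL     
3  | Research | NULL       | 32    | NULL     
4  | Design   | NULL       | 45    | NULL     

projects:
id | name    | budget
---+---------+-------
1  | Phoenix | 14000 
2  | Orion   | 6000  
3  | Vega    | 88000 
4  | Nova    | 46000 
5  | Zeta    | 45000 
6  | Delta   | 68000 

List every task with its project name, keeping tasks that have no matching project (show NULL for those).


LEFT JOIN keeps every row from tasks (the left table); where project_id has no match in projects, the project columns become NULL. Walk through each task:
  - task 1 (Train): project_id=5 -> matches Zeta
  - task 2 (Setup): project_id=3 -> matches Vega
  - task 3 (Research): project_id=NULL, no match -> kept with NULL
  - task 4 (Design): project_id=NULL, no match -> kept with NULL
All 4 rows appear; 2 have NULL project.

SQL:
SELECT a.name, b.name AS project
FROM tasks a
LEFT JOIN projects b ON a.project_id = b.id

Result:
name     | project
---------+--------
Train    | Zeta   
Setup    | Vega   
Research | NULL   
Design   | NULL   


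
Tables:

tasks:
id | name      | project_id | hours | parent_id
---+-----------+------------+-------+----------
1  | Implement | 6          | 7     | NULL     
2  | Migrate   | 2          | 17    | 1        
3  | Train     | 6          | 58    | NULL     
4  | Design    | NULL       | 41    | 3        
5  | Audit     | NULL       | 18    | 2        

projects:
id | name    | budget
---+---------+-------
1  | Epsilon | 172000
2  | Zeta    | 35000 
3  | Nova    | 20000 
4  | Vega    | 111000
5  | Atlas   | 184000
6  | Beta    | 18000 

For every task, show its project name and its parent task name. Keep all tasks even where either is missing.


Two LEFT JOINs from the same base table tasks: one to projects via project_id, one to tasks itself via parent_id. Both are LEFT so every task is preserved.
Match against projects:
  - task 1 (Implement): project_id=6 -> matches Beta
  - task 2 (Migrate): project_id=2 -> matches Zeta
  - task 3 (Train): project_id=6 -> matches Beta
  - task 4 (Design): project_id=NULL, no match -> kept with NULL
  - task 5 (Audit): project_id=NULL, no match -> kept with NULL
Match against tasks (self):
  - task 1 (Implement): parent_id=NULL -> NULL
  - task 2 (Migrate): parent_id=1 -> Implement
  - task 3 (Train): parent_id=NULL -> NULL
  - task 4 (Design): parent_id=3 -> Train
  - task 5 (Audit): parent_id=2 -> Migrate

SQL:
SELECT a.name, b.name AS project, c.name AS parent
FROM tasks a
LEFT JOIN projects b ON a.project_id = b.id
LEFT JOIN tasks c ON a.parent_id = c.id

Result:
name      | project | parent   
----------+---------+----------
Implement | Beta    | NULL     
Migrate   | Zeta    | Implement
Train     | Beta    | NULL     
Design    | NULL    | Train    
Audit     | NULL    | Migrate  


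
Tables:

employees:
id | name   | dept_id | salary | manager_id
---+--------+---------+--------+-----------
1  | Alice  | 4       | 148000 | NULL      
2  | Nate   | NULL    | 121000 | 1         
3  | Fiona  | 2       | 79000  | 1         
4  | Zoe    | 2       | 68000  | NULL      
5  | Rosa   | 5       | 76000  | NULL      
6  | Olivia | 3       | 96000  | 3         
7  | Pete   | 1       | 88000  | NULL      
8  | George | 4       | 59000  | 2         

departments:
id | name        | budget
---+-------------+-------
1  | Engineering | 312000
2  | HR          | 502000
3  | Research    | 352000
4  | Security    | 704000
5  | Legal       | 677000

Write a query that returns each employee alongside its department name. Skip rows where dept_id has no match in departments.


INNER JOIN keeps only employees rows whose dept_id matches an id in departments. Walk through each employee:
  - employee 1 (Alice): dept_id=4 -> matches Security
  - employee 2 (Nate): dept_id=NULL, no match -> dropped
  - employee 3 (Fiona): dept_id=2 -> matches HR
  - employee 4 (Zoe): dept_id=2 -> matches HR
  - employee 5 (Rosa): dept_id=5 -> matches Legal
  - employee 6 (Olivia): dept_id=3 -> matches Research
  - employee 7 (Pete): dept_id=1 -> matches Engineering
  - employee 8 (George): dept_id=4 -> matches Security
So 1 of 8 rows is dropped.

SQL:
SELECT a.name, b.name AS department
FROM employees a
INNER JOIN departments b ON a.dept_id = b.id

Result:
name   | department 
-------+------------
Alice  | Security   
Fiona  | HR         
Zoe    | HR         
Rosa   | Legal      
Olivia | Research   
Pete   | Engineering
George | Security   


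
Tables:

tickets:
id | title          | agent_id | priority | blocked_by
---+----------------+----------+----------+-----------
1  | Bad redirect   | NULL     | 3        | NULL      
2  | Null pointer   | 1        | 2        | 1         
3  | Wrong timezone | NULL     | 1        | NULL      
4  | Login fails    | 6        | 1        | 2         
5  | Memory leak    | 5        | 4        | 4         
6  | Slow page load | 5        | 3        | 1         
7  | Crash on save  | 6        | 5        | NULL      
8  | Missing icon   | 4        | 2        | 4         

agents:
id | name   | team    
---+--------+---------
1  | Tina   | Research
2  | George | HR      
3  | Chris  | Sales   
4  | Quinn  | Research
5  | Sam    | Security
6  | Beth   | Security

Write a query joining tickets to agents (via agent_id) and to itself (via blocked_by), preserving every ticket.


Two LEFT JOINs from the same base table tickets: one to agents via agent_id, one to tickets itself via blocked_by. Both are LEFT so every ticket is preserved.
Match against agents:
  - ticket 1 (Bad redirect): agent_id=NULL, no match -> kept with NULL
  - ticket 2 (Null pointer): agent_id=1 -> matches Tina
  - ticket 3 (Wrong timezone): agent_id=NULL, no match -> kept with NULL
  - ticket 4 (Login fails): agent_id=6 -> matches Beth
  - ticket 5 (Memory leak): agent_id=5 -> matches Sam
  - ticket 6 (Slow page load): agent_id=5 -> matches Sam
  - ticket 7 (Crash on save): agent_id=6 -> matches Beth
  - ticket 8 (Missing icon): agent_id=4 -> matches Quinn
Match against tickets (self):
  - ticket 1 (Bad redirect): blocked_by=NULL -> NULL
  - ticket 2 (Null pointer): blocked_by=1 -> Bad redirect
  - ticket 3 (Wrong timezone): blocked_by=NULL -> NULL
  - ticket 4 (Login fails): blocked_by=2 -> Null pointer
  - ticket 5 (Memory leak): blocked_by=4 -> Login fails
  - ticket 6 (Slow page load): blocked_by=1 -> Bad redirect
  - ticket 7 (Crash on save): blocked_by=NULL -> NULL
  - ticket 8 (Missing icon): blocked_by=4 -> Login fails

SQL:
SELECT a.title, b.name AS agent, c.title AS blocked_by
FROM tickets a
LEFT JOIN agents b ON a.agent_id = b.id
LEFT JOIN tickets c ON a.blocked_by = c.id

Result:
title          | agent | blocked_by  
---------------+-------+-------------
Bad redirect   | NULL  | NULL        
Null pointer   | Tina  | Bad redirect
Wrong timezone | NULL  | NULL        
Login fails    | Beth  | Null pointer
Memory leak    | Sam   | Login fails 
Slow page load | Sam   | Bad redirect
Crash on save  | Beth  | NULL        
Missing icon   | Quinn | Login fails 


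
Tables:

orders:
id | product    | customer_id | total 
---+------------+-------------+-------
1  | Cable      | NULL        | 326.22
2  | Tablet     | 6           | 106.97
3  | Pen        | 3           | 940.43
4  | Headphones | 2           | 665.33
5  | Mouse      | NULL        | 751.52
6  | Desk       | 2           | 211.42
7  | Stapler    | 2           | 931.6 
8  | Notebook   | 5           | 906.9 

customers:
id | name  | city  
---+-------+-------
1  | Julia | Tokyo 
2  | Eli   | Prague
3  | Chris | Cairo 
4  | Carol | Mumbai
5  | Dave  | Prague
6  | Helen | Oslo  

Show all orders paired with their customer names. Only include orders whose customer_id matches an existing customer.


INNER JOIN keeps only orders rows whose customer_id matches an id in customers. Walk through each order:
  - order 1 (Cable): customer_id=NULL, no match -> dropped
  - order 2 (Tablet): customer_id=6 -> matches Helen
  - order 3 (Pen): customer_id=3 -> matches Chris
  - order 4 (Headphones): customer_id=2 -> matches Eli
  - order 5 (Mouse): customer_id=NULL, no match -> dropped
  - order 6 (Desk): customer_id=2 -> matches Eli
  - order 7 (Stapler): customer_id=2 -> matches Eli
  - order 8 (Notebook): customer_id=5 -> matches Dave
So 2 of 8 rows are dropped.

SQL:
SELECT a.product, b.name AS customer
FROM orders a
INNER JOIN customers b ON a.customer_id = b.id

Result:
product    | customer
-----------+---------
Tablet     | Helen   
Pen        | Chris   
Headphones | Eli     
Desk       | Eli     
Stapler    | Eli     
Notebook   | Dave    


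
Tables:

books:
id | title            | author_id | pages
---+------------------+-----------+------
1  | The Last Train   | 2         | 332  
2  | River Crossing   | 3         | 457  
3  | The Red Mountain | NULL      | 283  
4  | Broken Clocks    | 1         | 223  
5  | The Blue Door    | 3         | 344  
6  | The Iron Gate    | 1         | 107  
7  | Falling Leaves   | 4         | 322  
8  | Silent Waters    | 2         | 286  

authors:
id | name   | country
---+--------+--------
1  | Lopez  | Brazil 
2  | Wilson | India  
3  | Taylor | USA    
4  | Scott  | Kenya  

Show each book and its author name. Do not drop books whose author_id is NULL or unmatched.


LEFT JOIN keeps every row from books (the left table); where author_id has no match in authors, the author columns become NULL. Walk through each book:
  - book 1 (The Last Train): author_id=2 -> matches Wilson
  - book 2 (River Crossing): author_id=3 -> matches Taylor
  - book 3 (The Red Mountain): author_id=NULL, no match -> kept with NULL
  - book 4 (Broken Clocks): author_id=1 -> matches Lopez
  - book 5 (The Blue Door): author_id=3 -> matches Taylor
  - book 6 (The Iron Gate): author_id=1 -> matches Lopez
  - book 7 (Falling Leaves): author_id=4 -> matches Scott
  - book 8 (Silent Waters): author_id=2 -> matches Wilson
All 8 rows appear; 1 has NULL author.

SQL:
SELECT a.title, b.name AS author
FROM books a
LEFT JOIN authors b ON a.author_id = b.id

Result:
title            | author
-----------------+-------
The Last Train   | Wilson
River Crossing   | Taylor
The Red Mountain | NULL  
Broken Clocks    | Lopez 
The Blue Door    | Taylor
The Iron Gate    | Lopez 
Falling Leaves   | Scott 
Silent Waters    | Wilson


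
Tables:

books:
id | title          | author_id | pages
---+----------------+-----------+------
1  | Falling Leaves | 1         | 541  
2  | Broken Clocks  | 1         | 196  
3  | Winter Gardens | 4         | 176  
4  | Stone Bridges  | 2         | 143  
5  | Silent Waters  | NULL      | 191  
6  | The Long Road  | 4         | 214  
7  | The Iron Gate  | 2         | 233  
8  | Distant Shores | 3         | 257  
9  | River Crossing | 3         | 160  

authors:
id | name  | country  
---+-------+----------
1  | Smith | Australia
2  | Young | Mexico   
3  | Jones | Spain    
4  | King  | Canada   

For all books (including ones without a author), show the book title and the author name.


LEFT JOIN keeps every row from books (the left table); where author_id has no match in authors, the author columns become NULL. Walk through each book:
  - book 1 (Falling Leaves): author_id=1 -> matches Smith
  - book 2 (Broken Clocks): author_id=1 -> matches Smith
  - book 3 (Winter Gardens): author_id=4 -> matches King
  - book 4 (Stone Bridges): author_id=2 -> matches Young
  - book 5 (Silent Waters): author_id=NULL, no match -> kept with NULL
  - book 6 (The Long Road): author_id=4 -> matches King
  - book 7 (The Iron Gate): author_id=2 -> matches Young
  - book 8 (Distant Shores): author_id=3 -> matches Jones
  - book 9 (River Crossing): author_id=3 -> matches Jones
All 9 rows appear; 1 has NULL author.

SQL:
SELECT a.title, b.name AS author
FROM books a
LEFT JOIN authors b ON a.author_id = b.id

Result:
title          | author
---------------+-------
Falling Leaves | Smith 
Broken Clocks  | Smith 
Winter Gardens | King  
Stone Bridges  | Young 
Silent Waters  | NULL  
The Long Road  | King  
The Iron Gate  | Young 
Distant Shores | Jones 
River Crossing | Jones 


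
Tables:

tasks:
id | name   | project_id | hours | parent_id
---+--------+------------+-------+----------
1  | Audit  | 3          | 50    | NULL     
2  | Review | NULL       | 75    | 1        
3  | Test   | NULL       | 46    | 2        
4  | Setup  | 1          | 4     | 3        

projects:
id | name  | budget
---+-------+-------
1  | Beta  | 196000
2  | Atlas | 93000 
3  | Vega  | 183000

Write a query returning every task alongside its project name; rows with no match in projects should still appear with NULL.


LEFT JOIN keeps every row from tasks (the left table); where project_id has no match in projects, the project columns become NULL. Walk through each task:
  - task 1 (Audit): project_id=3 -> matches Vega
  - task 2 (Review): project_id=NULL, no match -> kept with NULL
  - task 3 (Test): project_id=NULL, no match -> kept with NULL
  - task 4 (Setup): project_id=1 -> matches Beta
All 4 rows appear; 2 have NULL project.

SQL:
SELECT a.name, b.name AS project
FROM tasks a
LEFT JOIN projects b ON a.project_id = b.id

Result:
name   | project
-------+--------
Audit  | Vega   
Review | NULL   
Test   | NULL   
Setup  | Beta   


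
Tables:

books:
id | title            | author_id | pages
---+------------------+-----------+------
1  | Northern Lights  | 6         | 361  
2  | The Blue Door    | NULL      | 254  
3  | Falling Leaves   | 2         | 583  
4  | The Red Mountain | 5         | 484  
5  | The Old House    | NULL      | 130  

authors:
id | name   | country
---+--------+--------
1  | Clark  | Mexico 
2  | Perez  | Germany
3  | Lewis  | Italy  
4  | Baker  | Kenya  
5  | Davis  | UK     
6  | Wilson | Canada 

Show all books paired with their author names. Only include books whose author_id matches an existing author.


INNER JOIN keeps only books rows whose author_id matches an id in authors. Walk through each book:
  - book 1 (Northern Lights): author_id=6 -> matches Wilson
  - book 2 (The Blue Door): author_id=NULL, no match -> dropped
  - book 3 (Falling Leaves): author_id=2 -> matches Perez
  - book 4 (The Red Mountain): author_id=5 -> matches Davis
  - book 5 (The Old House): author_id=NULL, no match -> dropped
So 2 of 5 rows are dropped.

SQL:
SELECT a.title, b.name AS author
FROM books a
INNER JOIN authors b ON a.author_id = b.id

Result:
title            | author
-----------------+-------
Northern Lights  | Wilson
Falling Leaves   | Perez 
The Red Mountain | Davis 


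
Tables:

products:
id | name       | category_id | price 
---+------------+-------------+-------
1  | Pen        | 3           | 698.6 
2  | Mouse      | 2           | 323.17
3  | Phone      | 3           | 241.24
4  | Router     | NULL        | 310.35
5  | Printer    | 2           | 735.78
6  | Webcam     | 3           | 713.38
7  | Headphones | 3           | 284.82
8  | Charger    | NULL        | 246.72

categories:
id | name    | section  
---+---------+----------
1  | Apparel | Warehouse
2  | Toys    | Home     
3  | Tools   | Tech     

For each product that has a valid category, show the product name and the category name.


INNER JOIN keeps only products rows whose category_id matches an id in categories. Walk through each product:
  - product 1 (Pen): category_id=3 -> matches Tools
  - product 2 (Mouse): category_id=2 -> matches Toys
  - product 3 (Phone): category_id=3 -> matches Tools
  - product 4 (Router): category_id=NULL, no match -> dropped
  - product 5 (Printer): category_id=2 -> matches Toys
  - product 6 (Webcam): category_id=3 -> matches Tools
  - product 7 (Headphones): category_id=3 -> matches Tools
  - product 8 (Charger): category_id=NULL, no match -> dropped
So 2 of 8 rows are dropped.

SQL:
SELECT a.name, b.name AS category
FROM products a
INNER JOIN categories b ON a.category_id = b.id

Result:
name       | category
-----------+---------
Pen        | Tools   
Mouse      | Toys    
Phone      | Tools   
Printer    | Toys    
Webcam     | Tools   
Headphones | Tools   


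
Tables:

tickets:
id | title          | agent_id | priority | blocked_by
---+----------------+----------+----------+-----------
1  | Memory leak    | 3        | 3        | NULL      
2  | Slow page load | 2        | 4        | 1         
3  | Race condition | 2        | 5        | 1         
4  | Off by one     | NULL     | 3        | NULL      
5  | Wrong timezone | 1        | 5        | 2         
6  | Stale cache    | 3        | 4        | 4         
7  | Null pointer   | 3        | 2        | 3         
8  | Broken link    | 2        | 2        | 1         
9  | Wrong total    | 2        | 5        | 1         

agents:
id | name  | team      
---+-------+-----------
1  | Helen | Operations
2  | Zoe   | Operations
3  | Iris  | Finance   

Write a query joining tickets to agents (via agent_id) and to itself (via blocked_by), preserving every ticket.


Two LEFT JOINs from the same base table tickets: one to agents via agent_id, one to tickets itself via blocked_by. Both are LEFT so every ticket is preserved.
Match against agents:
  - ticket 1 (Memory leak): agent_id=3 -> matches Iris
  - ticket 2 (Slow page load): agent_id=2 -> matches Zoe
  - ticket 3 (Race condition): agent_id=2 -> matches Zoe
  - ticket 4 (Off by one): agent_id=NULL, no match -> kept with NULL
  - ticket 5 (Wrong timezone): agent_id=1 -> matches Helen
  - ticket 6 (Stale cache): agent_id=3 -> matches Iris
  - ticket 7 (Null pointer): agent_id=3 -> matches Iris
  - ticket 8 (Broken link): agent_id=2 -> matches Zoe
  - ticket 9 (Wrong total): agent_id=2 -> matches Zoe
Match against tickets (self):
  - ticket 1 (Memory leak): blocked_by=NULL -> NULL
  - ticket 2 (Slow page load): blocked_by=1 -> Memory leak
  - ticket 3 (Race condition): blocked_by=1 -> Memory leak
  - ticket 4 (Off by one): blocked_by=NULL -> NULL
  - ticket 5 (Wrong timezone): blocked_by=2 -> Slow page load
  - ticket 6 (Stale cache): blocked_by=4 -> Off by one
  - ticket 7 (Null pointer): blocked_by=3 -> Race condition
  - ticket 8 (Broken link): blocked_by=1 -> Memory leak
  - ticket 9 (Wrong total): blocked_by=1 -> Memory leak

SQL:
SELECT a.title, b.name AS agent, c.title AS blocked_by
FROM tickets a
LEFT JOIN agents b ON a.agent_id = b.id
LEFT JOIN tickets c ON a.blocked_by = c.id

Result:
title          | agent | blocked_by    
---------------+-------+---------------
Memory leak    | Iris  | NULL          
Slow page load | Zoe   | Memory leak   
Race condition | Zoe   | Memory leak   
Off by one     | NULL  | NULL          
Wrong timezone | Helen | Slow page load
Stale cache    | Iris  | Off by one    
Null pointer   | Iris  | Race condition
Broken link    | Zoe   | Memory leak   
Wrong total    | Zoe   | Memory leak   


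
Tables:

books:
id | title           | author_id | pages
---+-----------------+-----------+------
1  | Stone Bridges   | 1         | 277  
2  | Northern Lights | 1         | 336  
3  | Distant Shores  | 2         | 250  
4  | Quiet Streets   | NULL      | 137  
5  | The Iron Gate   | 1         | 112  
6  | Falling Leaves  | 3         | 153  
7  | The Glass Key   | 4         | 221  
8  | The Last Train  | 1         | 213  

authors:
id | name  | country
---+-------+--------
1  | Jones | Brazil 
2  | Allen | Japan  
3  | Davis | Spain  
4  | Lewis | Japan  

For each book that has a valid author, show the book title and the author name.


INNER JOIN keeps only books rows whose author_id matches an id in authors. Walk through each book:
  - book 1 (Stone Bridges): author_id=1 -> matches Jones
  - book 2 (Northern Lights): author_id=1 -> matches Jones
  - book 3 (Distant Shores): author_id=2 -> matches Allen
  - book 4 (Quiet Streets): author_id=NULL, no match -> dropped
  - book 5 (The Iron Gate): author_id=1 -> matches Jones
  - book 6 (Falling Leaves): author_id=3 -> matches Davis
  - book 7 (The Glass Key): author_id=4 -> matches Lewis
  - book 8 (The Last Train): author_id=1 -> matches Jones
So 1 of 8 rows is dropped.

SQL:
SELECT a.title, b.name AS author
FROM books a
INNER JOIN authors b ON a.author_id = b.id

Result:
title           | author
----------------+-------
Stone Bridges   | Jones 
Northern Lights | Jones 
Distant Shores  | Allen 
The Iron Gate   | Jones 
Falling Leaves  | Davis 
The Glass Key   | Lewis 
The Last Train  | Jones 


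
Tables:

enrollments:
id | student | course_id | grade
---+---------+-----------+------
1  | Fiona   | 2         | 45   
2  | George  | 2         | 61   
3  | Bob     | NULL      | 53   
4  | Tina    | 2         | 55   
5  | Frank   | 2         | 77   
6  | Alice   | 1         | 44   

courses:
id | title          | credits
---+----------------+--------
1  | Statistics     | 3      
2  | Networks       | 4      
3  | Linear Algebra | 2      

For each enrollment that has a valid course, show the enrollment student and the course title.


INNER JOIN keeps only enrollments rows whose course_id matches an id in courses. Walk through each enrollment:
  - enrollment 1 (Fiona): course_id=2 -> matches Networks
  - enrollment 2 (George): course_id=2 -> matches Networks
  - enrollment 3 (Bob): course_id=NULL, no match -> dropped
  - enrollment 4 (Tina): course_id=2 -> matches Networks
  - enrollment 5 (Frank): course_id=2 -> matches Networks
  - enrollment 6 (Alice): course_id=1 -> matches Statistics
So 1 of 6 rows is dropped.

SQL:
SELECT a.student, b.title AS course
FROM enrollments a
INNER JOIN courses b ON a.course_id = b.id

Result:
student | course    
--------+-----------
Fiona   | Networks  
George  | Networks  
Tina    | Networks  
Frank   | Networks  
Alice   | Statistics


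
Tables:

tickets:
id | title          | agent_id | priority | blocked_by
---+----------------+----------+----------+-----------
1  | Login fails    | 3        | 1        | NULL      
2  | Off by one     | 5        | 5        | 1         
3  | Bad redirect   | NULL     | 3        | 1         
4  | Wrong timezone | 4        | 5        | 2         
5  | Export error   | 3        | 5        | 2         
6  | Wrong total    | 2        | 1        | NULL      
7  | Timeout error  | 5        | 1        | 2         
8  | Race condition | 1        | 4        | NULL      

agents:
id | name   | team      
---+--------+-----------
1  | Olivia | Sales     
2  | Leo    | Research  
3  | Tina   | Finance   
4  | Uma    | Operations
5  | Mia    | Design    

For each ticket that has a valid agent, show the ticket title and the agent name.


INNER JOIN keeps only tickets rows whose agent_id matches an id in agents. Walk through each ticket:
  - ticket 1 (Login fails): agent_id=3 -> matches Tina
  - ticket 2 (Off by one): agent_id=5 -> matches Mia
  - ticket 3 (Bad redirect): agent_id=NULL, no match -> dropped
  - ticket 4 (Wrong timezone): agent_id=4 -> matches Uma
  - ticket 5 (Export error): agent_id=3 -> matches Tina
  - ticket 6 (Wrong total): agent_id=2 -> matches Leo
  - ticket 7 (Timeout error): agent_id=5 -> matches Mia
  - ticket 8 (Race condition): agent_id=1 -> matches Olivia
So 1 of 8 rows is dropped.

SQL:
SELECT a.title, b.name AS agent
FROM tickets a
INNER JOIN agents b ON a.agent_id = b.id

Result:
title          | agent 
---------------+-------
Login fails    | Tina  
Off by one     | Mia   
Wrong timezone | Uma   
Export error   | Tina  
Wrong total    | Leo   
Timeout error  | Mia   
Race condition | Olivia
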